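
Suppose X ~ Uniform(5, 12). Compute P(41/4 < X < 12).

P(41/4 < X < 12) = ∫_{41/4}^{12} f(x) dx
where f(x) = \frac{1}{7}
= \frac{1}{4}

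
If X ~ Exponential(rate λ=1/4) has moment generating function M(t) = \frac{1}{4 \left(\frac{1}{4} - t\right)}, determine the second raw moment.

To find E[X^2], compute M^(2)(0):
M^(1)(t) = \frac{1}{4 \left(\frac{1}{4} - t\right)^{2}}
M^(2)(t) = \frac{1}{2 \left(\frac{1}{4} - t\right)^{3}}
M^(2)(0) = 32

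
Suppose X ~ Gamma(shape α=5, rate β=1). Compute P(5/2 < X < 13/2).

P(5/2 < X < 13/2) = ∫_{5/2}^{13/2} f(x) dx
where f(x) = \frac{x^{4} e^{- x}}{24}
= \frac{-57129 + 4169 e^{4}}{384 e^{\frac{13}{2}}}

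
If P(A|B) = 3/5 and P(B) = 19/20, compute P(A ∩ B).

By definition, P(A|B) = P(A ∩ B) / P(B)
So P(A ∩ B) = P(A|B) × P(B)
= 3/5 × 19/20
= 57/100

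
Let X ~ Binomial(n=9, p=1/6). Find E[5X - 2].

For X ~ Binomial(n=9, p=1/6):
E[X] = \frac{3}{2}
E[5X - 2] = 5 × E[X] - 2 = \frac{11}{2}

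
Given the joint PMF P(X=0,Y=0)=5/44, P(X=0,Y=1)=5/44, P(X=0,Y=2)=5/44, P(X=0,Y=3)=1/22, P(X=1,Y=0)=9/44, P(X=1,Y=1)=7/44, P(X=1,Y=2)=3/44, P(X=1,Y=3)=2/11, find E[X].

First find marginal of X:
P(X=0) = 17/44
P(X=1) = 27/44
E[X] = 0 × 17/44 + 1 × 27/44 = 27/44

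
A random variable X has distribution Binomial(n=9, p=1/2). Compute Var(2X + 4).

For X ~ Binomial(n=9, p=1/2):
Var(X) = \frac{9}{4}
Var(2X + 4) = (2)² × Var(X) = 4 × \frac{9}{4} = 9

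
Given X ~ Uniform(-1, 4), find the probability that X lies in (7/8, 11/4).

P(7/8 < X < 11/4) = ∫_{7/8}^{11/4} f(x) dx
where f(x) = \frac{1}{5}
= \frac{3}{8}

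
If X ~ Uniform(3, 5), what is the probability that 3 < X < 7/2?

P(3 < X < 7/2) = ∫_{3}^{7/2} f(x) dx
where f(x) = \frac{1}{2}
= \frac{1}{4}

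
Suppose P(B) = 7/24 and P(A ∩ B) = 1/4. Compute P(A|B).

P(A|B) = P(A ∩ B) / P(B)
= (1/4) / (7/24)
= 6/7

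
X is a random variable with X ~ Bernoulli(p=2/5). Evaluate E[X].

For X ~ Bernoulli(p=2/5), the expected value is:
E[X] = \frac{2}{5}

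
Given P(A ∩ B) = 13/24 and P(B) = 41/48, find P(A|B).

P(A|B) = P(A ∩ B) / P(B)
= (13/24) / (41/48)
= 26/41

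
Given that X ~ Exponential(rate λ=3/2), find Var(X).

For X ~ Exponential(rate λ=3/2):
Var(X) = \frac{4}{9}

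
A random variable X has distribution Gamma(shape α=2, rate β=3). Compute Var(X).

For X ~ Gamma(shape α=2, rate β=3):
Var(X) = \frac{2}{9}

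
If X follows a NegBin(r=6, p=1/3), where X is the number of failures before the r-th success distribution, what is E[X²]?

Using the identity E[X²] = Var(X) + (E[X])²:
E[X] = 12
Var(X) = 36
E[X²] = 36 + (12)²
= 180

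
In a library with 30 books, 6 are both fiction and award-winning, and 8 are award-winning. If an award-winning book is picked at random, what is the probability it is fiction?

P(A ∩ B) = 6/30 = 1/5
P(B) = 8/30 = 4/15
P(A|B) = P(A ∩ B) / P(B) = (1/5) / (4/15) = 3/4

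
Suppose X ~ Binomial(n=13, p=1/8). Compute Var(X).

For X ~ Binomial(n=13, p=1/8):
Var(X) = \frac{91}{64}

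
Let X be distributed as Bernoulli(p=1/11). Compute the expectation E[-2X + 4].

For X ~ Bernoulli(p=1/11):
E[X] = \frac{1}{11}
E[-2X + 4] = -2 × E[X] + 4 = \frac{42}{11}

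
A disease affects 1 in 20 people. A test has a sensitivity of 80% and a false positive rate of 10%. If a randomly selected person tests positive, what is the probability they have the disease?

Let D = the rare event, + = positive/flagged.
P(D) = 1/20
P(+|D) = 80/100 = 4/5
P(+|D') = 10/100 = 1/10
P(+) = P(+|D)P(D) + P(+|D')P(D')
     = \frac{4}{5} × \frac{1}{20} + \frac{1}{10} × \frac{19}{20}
     = \frac{27}{200}
P(D|+) = P(+|D)P(D)/P(+) = \frac{8}{27}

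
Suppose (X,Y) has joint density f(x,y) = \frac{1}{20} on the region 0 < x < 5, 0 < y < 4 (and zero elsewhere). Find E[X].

f_X(x) = ∫_0^4 \frac{1}{20} dy = \frac{1}{5}
E[X] = ∫_0^5 x × (\frac{1}{5}) dx = \frac{5}{2}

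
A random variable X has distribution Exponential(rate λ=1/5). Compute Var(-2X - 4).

For X ~ Exponential(rate λ=1/5):
Var(X) = 25
Var(-2X - 4) = (-2)² × Var(X) = 4 × 25 = 100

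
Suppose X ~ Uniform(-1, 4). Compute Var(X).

For X ~ Uniform(-1, 4):
Var(X) = \frac{25}{12}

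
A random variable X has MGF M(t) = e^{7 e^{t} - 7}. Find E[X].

To find E[X], compute M^(1)(0):
M^(1)(t) = 7 e^{t} e^{7 e^{t} - 7}
M^(1)(0) = 7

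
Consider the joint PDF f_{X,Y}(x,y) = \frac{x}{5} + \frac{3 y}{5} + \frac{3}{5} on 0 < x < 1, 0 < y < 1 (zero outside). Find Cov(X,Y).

E[XY] = ∫∫ xy × f(x,y) dx dy = \frac{17}{60}
E[X] = \frac{31}{60}
E[Y] = \frac{11}{20}
Cov(X,Y) = E[XY] - E[X]E[Y] = - \frac{1}{1200}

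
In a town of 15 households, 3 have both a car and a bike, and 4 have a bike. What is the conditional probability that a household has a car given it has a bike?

P(A ∩ B) = 3/15 = 1/5
P(B) = 4/15
P(A|B) = P(A ∩ B) / P(B) = (1/5) / (4/15) = 3/4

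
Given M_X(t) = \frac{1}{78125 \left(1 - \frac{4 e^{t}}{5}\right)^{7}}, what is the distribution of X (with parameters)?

The MGF M(t) = \frac{1}{78125 \left(1 - \frac{4 e^{t}}{5}\right)^{7}} is the standard form for the NegativeBinomial distribution.
Comparing with the known MGF formula identifies: NegBin(r=7, p=1/5), X = failures before r-th success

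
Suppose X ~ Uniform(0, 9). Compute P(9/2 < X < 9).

P(9/2 < X < 9) = ∫_{9/2}^{9} f(x) dx
where f(x) = \frac{1}{9}
= \frac{1}{2}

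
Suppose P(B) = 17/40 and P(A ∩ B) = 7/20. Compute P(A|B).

P(A|B) = P(A ∩ B) / P(B)
= (7/20) / (17/40)
= 14/17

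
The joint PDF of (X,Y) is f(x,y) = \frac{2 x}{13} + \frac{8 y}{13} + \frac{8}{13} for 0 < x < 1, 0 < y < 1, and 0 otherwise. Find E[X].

E[X] = ∫_0^1 ∫_0^1 x × f(x,y) dy dx
= ∫_0^1 ∫_0^1 x × (\frac{2 x}{13} + \frac{8 y}{13} + \frac{8}{13}) dy dx
= \frac{20}{39}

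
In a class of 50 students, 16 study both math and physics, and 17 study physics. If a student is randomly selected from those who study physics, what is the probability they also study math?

P(A ∩ B) = 16/50 = 8/25
P(B) = 17/50
P(A|B) = P(A ∩ B) / P(B) = (8/25) / (17/50) = 16/17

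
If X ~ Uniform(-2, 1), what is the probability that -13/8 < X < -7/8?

P(-13/8 < X < -7/8) = ∫_{-13/8}^{-7/8} f(x) dx
where f(x) = \frac{1}{3}
= \frac{1}{4}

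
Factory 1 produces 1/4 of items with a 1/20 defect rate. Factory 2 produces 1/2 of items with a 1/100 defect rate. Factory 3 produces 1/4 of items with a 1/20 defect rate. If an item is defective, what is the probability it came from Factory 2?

Using Bayes' theorem:
P(F1) = 1/4, P(D|F1) = 1/20
P(F2) = 1/2, P(D|F2) = 1/100
P(F3) = 1/4, P(D|F3) = 1/20
P(D) = P(D|F1)P(F1) + P(D|F2)P(F2) + P(D|F3)P(F3)
     = \frac{3}{100}
P(F2|D) = P(D|F2)P(F2) / P(D)
= \frac{1}{6}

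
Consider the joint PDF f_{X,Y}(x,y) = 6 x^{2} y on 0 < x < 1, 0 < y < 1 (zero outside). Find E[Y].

E[Y] = ∫_0^1 ∫_0^1 y × f(x,y) dx dy
= \frac{2}{3}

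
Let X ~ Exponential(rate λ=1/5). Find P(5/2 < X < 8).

P(5/2 < X < 8) = ∫_{5/2}^{8} f(x) dx
where f(x) = \frac{e^{- \frac{x}{5}}}{5}
= - \frac{1}{e^{\frac{8}{5}}} + e^{- \frac{1}{2}}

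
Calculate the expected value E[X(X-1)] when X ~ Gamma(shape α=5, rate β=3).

E[X(X-1)] = E[X² - X] = E[X²] - E[X]
E[X] = \frac{5}{3}
E[X²] = Var(X) + (E[X])² = \frac{5}{9} + (\frac{5}{3})² = \frac{10}{3}
E[X(X-1)] = \frac{10}{3} - \frac{5}{3} = \frac{5}{3}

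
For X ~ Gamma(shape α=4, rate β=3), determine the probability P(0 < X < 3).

P(0 < X < 3) = ∫_{0}^{3} f(x) dx
where f(x) = \frac{27 x^{3} e^{- 3 x}}{2}
= 1 - \frac{172}{e^{9}}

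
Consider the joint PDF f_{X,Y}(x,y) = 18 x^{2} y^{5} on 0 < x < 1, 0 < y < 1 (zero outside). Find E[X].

E[X] = ∫_0^1 ∫_0^1 x × f(x,y) dy dx
= ∫_0^1 ∫_0^1 x × (18 x^{2} y^{5}) dy dx
= \frac{3}{4}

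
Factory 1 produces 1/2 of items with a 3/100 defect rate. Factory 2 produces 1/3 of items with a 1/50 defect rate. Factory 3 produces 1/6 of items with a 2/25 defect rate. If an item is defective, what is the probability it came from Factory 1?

Using Bayes' theorem:
P(F1) = 1/2, P(D|F1) = 3/100
P(F2) = 1/3, P(D|F2) = 1/50
P(F3) = 1/6, P(D|F3) = 2/25
P(D) = P(D|F1)P(F1) + P(D|F2)P(F2) + P(D|F3)P(F3)
     = \frac{7}{200}
P(F1|D) = P(D|F1)P(F1) / P(D)
= \frac{3}{7}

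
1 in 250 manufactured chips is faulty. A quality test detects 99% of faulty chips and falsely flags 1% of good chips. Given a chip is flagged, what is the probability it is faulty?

Let D = the rare event, + = positive/flagged.
P(D) = 1/250
P(+|D) = 99/100
P(+|D') = 1/100
P(+) = P(+|D)P(D) + P(+|D')P(D')
     = \frac{99}{100} × \frac{1}{250} + \frac{1}{100} × \frac{249}{250}
     = \frac{87}{6250}
P(D|+) = P(+|D)P(D)/P(+) = \frac{33}{116}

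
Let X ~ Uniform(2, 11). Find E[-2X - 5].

For X ~ Uniform(2, 11):
E[X] = \frac{13}{2}
E[-2X - 5] = -2 × E[X] - 5 = -18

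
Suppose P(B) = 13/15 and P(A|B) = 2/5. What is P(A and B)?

By definition, P(A|B) = P(A ∩ B) / P(B)
So P(A ∩ B) = P(A|B) × P(B)
= 2/5 × 13/15
= 26/75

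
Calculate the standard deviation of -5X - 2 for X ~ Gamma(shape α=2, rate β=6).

For X ~ Gamma(shape α=2, rate β=6):
Var(X) = \frac{1}{18}
SD(X) = √(Var(X)) = √(\frac{1}{18}) = \frac{\sqrt{2}}{6}
SD(-5X - 2) = |-5| × SD(X) = 5 × \frac{\sqrt{2}}{6} = \frac{5 \sqrt{2}}{6}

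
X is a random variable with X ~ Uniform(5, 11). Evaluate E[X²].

Using the identity E[X²] = Var(X) + (E[X])²:
E[X] = 8
Var(X) = 3
E[X²] = 3 + (8)²
= 67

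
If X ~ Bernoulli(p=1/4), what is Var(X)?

For X ~ Bernoulli(p=1/4):
Var(X) = \frac{3}{16}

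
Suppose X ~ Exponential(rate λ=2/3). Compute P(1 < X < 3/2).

P(1 < X < 3/2) = ∫_{1}^{3/2} f(x) dx
where f(x) = \frac{2 e^{- \frac{2 x}{3}}}{3}
= - \frac{1}{e} + e^{- \frac{2}{3}}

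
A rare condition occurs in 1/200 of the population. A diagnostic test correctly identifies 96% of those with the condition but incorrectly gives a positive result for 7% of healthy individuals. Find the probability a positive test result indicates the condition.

Let D = the rare event, + = positive/flagged.
P(D) = 1/200
P(+|D) = 96/100 = 24/25
P(+|D') = 7/100
P(+) = P(+|D)P(D) + P(+|D')P(D')
     = \frac{24}{25} × \frac{1}{200} + \frac{7}{100} × \frac{199}{200}
     = \frac{1489}{20000}
P(D|+) = P(+|D)P(D)/P(+) = \frac{96}{1489}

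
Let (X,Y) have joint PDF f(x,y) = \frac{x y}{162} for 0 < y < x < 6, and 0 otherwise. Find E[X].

f_X(x) = ∫_0^x \frac{x y}{162} dy = \frac{x^{3}}{324}
E[X] = ∫_0^6 x × (\frac{x^{3}}{324}) dx = \frac{24}{5}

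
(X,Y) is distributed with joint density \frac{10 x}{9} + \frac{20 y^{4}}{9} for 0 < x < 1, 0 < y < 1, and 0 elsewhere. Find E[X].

E[X] = ∫_0^1 ∫_0^1 x × f(x,y) dy dx
= ∫_0^1 ∫_0^1 x × (\frac{10 x}{9} + \frac{20 y^{4}}{9}) dy dx
= \frac{16}{27}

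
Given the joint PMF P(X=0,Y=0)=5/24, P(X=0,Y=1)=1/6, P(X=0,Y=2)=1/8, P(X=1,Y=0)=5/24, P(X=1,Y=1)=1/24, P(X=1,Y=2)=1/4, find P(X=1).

P(X=1) = P(X=1,Y=0) + P(X=1,Y=1) + P(X=1,Y=2)
= 5/24 + 1/24 + 1/4
= 1/2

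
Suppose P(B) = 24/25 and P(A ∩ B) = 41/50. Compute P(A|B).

P(A|B) = P(A ∩ B) / P(B)
= (41/50) / (24/25)
= 41/48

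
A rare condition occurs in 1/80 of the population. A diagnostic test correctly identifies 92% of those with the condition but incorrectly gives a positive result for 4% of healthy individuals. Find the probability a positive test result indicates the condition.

Let D = the rare event, + = positive/flagged.
P(D) = 1/80
P(+|D) = 92/100 = 23/25
P(+|D') = 4/100 = 1/25
P(+) = P(+|D)P(D) + P(+|D')P(D')
     = \frac{23}{25} × \frac{1}{80} + \frac{1}{25} × \frac{79}{80}
     = \frac{51}{1000}
P(D|+) = P(+|D)P(D)/P(+) = \frac{23}{102}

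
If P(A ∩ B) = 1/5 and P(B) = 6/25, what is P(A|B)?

P(A|B) = P(A ∩ B) / P(B)
= (1/5) / (6/25)
= 5/6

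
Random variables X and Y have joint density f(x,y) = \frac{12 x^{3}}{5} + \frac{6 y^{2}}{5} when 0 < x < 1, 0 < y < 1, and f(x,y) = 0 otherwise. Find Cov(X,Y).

E[XY] = ∫∫ xy × f(x,y) dx dy = \frac{39}{100}
E[X] = \frac{17}{25}
E[Y] = \frac{3}{5}
Cov(X,Y) = E[XY] - E[X]E[Y] = - \frac{9}{500}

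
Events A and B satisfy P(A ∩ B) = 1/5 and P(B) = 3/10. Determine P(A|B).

P(A|B) = P(A ∩ B) / P(B)
= (1/5) / (3/10)
= 2/3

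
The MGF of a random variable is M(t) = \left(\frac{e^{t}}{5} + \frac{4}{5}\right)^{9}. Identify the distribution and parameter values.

The MGF M(t) = \left(\frac{e^{t}}{5} + \frac{4}{5}\right)^{9} is the standard form for the Binomial distribution.
Comparing with the known MGF formula identifies: Binomial(n=9, p=1/5)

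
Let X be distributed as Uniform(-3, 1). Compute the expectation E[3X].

For X ~ Uniform(-3, 1):
E[X] = -1
E[3X] = 3 × E[X] + 0 = -3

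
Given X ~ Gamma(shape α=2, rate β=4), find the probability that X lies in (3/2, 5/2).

P(3/2 < X < 5/2) = ∫_{3/2}^{5/2} f(x) dx
where f(x) = 16 x e^{- 4 x}
= \frac{-11 + 7 e^{4}}{e^{10}}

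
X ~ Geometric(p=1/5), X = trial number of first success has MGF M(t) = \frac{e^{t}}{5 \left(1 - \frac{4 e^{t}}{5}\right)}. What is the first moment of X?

To find E[X], compute M^(1)(0):
M^(1)(t) = \frac{e^{t}}{5 \left(1 - \frac{4 e^{t}}{5}\right)} + \frac{4 e^{2 t}}{25 \left(1 - \frac{4 e^{t}}{5}\right)^{2}}
M^(1)(0) = 5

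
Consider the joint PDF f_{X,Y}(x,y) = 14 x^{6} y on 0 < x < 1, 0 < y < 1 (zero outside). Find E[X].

E[X] = ∫_0^1 ∫_0^1 x × f(x,y) dy dx
= ∫_0^1 ∫_0^1 x × (14 x^{6} y) dy dx
= \frac{7}{8}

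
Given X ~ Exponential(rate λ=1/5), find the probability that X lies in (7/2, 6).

P(7/2 < X < 6) = ∫_{7/2}^{6} f(x) dx
where f(x) = \frac{e^{- \frac{x}{5}}}{5}
= - \frac{1}{e^{\frac{6}{5}}} + e^{- \frac{7}{10}}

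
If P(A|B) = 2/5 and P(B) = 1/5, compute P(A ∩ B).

By definition, P(A|B) = P(A ∩ B) / P(B)
So P(A ∩ B) = P(A|B) × P(B)
= 2/5 × 1/5
= 2/25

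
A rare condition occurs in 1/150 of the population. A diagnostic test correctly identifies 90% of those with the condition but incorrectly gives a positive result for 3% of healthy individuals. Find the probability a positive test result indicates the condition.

Let D = the rare event, + = positive/flagged.
P(D) = 1/150
P(+|D) = 90/100 = 9/10
P(+|D') = 3/100
P(+) = P(+|D)P(D) + P(+|D')P(D')
     = \frac{9}{10} × \frac{1}{150} + \frac{3}{100} × \frac{149}{150}
     = \frac{179}{5000}
P(D|+) = P(+|D)P(D)/P(+) = \frac{30}{179}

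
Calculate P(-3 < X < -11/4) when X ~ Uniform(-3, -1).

P(-3 < X < -11/4) = ∫_{-3}^{-11/4} f(x) dx
where f(x) = \frac{1}{2}
= \frac{1}{8}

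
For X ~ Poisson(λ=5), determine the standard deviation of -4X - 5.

For X ~ Poisson(λ=5):
Var(X) = 5
SD(X) = √(Var(X)) = √(5) = \sqrt{5}
SD(-4X - 5) = |-4| × SD(X) = 4 × \sqrt{5} = 4 \sqrt{5}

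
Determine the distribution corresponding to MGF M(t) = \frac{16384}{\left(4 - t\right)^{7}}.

The MGF M(t) = \frac{16384}{\left(4 - t\right)^{7}} is the standard form for the Gamma distribution.
Comparing with the known MGF formula identifies: Gamma(shape α=7, rate β=4)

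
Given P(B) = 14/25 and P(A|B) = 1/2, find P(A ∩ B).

By definition, P(A|B) = P(A ∩ B) / P(B)
So P(A ∩ B) = P(A|B) × P(B)
= 1/2 × 14/25
= 7/25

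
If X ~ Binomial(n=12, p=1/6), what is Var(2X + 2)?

For X ~ Binomial(n=12, p=1/6):
Var(X) = \frac{5}{3}
Var(2X + 2) = (2)² × Var(X) = 4 × \frac{5}{3} = \frac{20}{3}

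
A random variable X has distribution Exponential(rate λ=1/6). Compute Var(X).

For X ~ Exponential(rate λ=1/6):
Var(X) = 36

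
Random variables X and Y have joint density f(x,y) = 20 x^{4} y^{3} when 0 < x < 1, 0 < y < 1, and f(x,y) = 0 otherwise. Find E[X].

E[X] = ∫_0^1 ∫_0^1 x × f(x,y) dy dx
= ∫_0^1 ∫_0^1 x × (20 x^{4} y^{3}) dy dx
= \frac{5}{6}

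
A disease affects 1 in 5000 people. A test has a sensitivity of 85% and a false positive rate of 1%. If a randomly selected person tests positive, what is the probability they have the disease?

Let D = the rare event, + = positive/flagged.
P(D) = 1/5000
P(+|D) = 85/100 = 17/20
P(+|D') = 1/100
P(+) = P(+|D)P(D) + P(+|D')P(D')
     = \frac{17}{20} × \frac{1}{5000} + \frac{1}{100} × \frac{4999}{5000}
     = \frac{1271}{125000}
P(D|+) = P(+|D)P(D)/P(+) = \frac{85}{5084}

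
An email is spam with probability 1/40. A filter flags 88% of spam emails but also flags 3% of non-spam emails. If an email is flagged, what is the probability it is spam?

Let D = the rare event, + = positive/flagged.
P(D) = 1/40
P(+|D) = 88/100 = 22/25
P(+|D') = 3/100
P(+) = P(+|D)P(D) + P(+|D')P(D')
     = \frac{22}{25} × \frac{1}{40} + \frac{3}{100} × \frac{39}{40}
     = \frac{41}{800}
P(D|+) = P(+|D)P(D)/P(+) = \frac{88}{205}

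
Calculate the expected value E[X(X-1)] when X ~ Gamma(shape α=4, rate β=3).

E[X(X-1)] = E[X² - X] = E[X²] - E[X]
E[X] = \frac{4}{3}
E[X²] = Var(X) + (E[X])² = \frac{4}{9} + (\frac{4}{3})² = \frac{20}{9}
E[X(X-1)] = \frac{20}{9} - \frac{4}{3} = \frac{8}{9}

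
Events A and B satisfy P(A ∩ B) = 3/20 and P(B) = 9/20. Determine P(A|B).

P(A|B) = P(A ∩ B) / P(B)
= (3/20) / (9/20)
= 1/3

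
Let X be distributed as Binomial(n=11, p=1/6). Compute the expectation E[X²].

Using the identity E[X²] = Var(X) + (E[X])²:
E[X] = \frac{11}{6}
Var(X) = \frac{55}{36}
E[X²] = \frac{55}{36} + (\frac{11}{6})²
= \frac{44}{9}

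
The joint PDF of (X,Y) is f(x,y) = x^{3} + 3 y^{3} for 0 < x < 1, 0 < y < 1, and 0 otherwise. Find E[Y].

E[Y] = ∫_0^1 ∫_0^1 y × f(x,y) dx dy
= \frac{29}{40}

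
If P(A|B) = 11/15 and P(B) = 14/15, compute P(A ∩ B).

By definition, P(A|B) = P(A ∩ B) / P(B)
So P(A ∩ B) = P(A|B) × P(B)
= 11/15 × 14/15
= 154/225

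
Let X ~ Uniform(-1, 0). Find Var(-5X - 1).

For X ~ Uniform(-1, 0):
Var(X) = \frac{1}{12}
Var(-5X - 1) = (-5)² × Var(X) = 25 × \frac{1}{12} = \frac{25}{12}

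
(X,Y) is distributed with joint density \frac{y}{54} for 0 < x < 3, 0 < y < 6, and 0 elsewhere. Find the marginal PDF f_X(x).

f_X(x) = ∫_0^6 f(x,y) dy
= ∫_0^6 \frac{y}{54} dy
= \frac{1}{3} for 0 < x < 3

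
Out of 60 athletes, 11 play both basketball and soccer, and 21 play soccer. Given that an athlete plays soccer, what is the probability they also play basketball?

P(A ∩ B) = 11/60
P(B) = 21/60 = 7/20
P(A|B) = P(A ∩ B) / P(B) = (11/60) / (7/20) = 11/21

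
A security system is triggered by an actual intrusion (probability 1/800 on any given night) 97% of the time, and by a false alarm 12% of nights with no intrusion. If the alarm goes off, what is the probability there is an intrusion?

Let D = the rare event, + = positive/flagged.
P(D) = 1/800
P(+|D) = 97/100
P(+|D') = 12/100 = 3/25
P(+) = P(+|D)P(D) + P(+|D')P(D')
     = \frac{97}{100} × \frac{1}{800} + \frac{3}{25} × \frac{799}{800}
     = \frac{1937}{16000}
P(D|+) = P(+|D)P(D)/P(+) = \frac{97}{9685}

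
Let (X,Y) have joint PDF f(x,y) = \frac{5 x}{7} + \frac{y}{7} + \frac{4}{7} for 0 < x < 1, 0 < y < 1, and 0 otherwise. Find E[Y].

E[Y] = ∫_0^1 ∫_0^1 y × f(x,y) dx dy
= \frac{43}{84}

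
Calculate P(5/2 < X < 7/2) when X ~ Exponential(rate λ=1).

P(5/2 < X < 7/2) = ∫_{5/2}^{7/2} f(x) dx
where f(x) = e^{- x}
= - \frac{1 - e}{e^{\frac{7}{2}}}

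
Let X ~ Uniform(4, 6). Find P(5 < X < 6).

P(5 < X < 6) = ∫_{5}^{6} f(x) dx
where f(x) = \frac{1}{2}
= \frac{1}{2}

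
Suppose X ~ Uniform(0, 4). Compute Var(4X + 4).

For X ~ Uniform(0, 4):
Var(X) = \frac{4}{3}
Var(4X + 4) = (4)² × Var(X) = 16 × \frac{4}{3} = \frac{64}{3}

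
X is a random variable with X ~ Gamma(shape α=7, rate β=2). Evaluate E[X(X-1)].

E[X(X-1)] = E[X² - X] = E[X²] - E[X]
E[X] = \frac{7}{2}
E[X²] = Var(X) + (E[X])² = \frac{7}{4} + (\frac{7}{2})² = 14
E[X(X-1)] = 14 - \frac{7}{2} = \frac{21}{2}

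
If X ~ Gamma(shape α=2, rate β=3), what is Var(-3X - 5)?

For X ~ Gamma(shape α=2, rate β=3):
Var(X) = \frac{2}{9}
Var(-3X - 5) = (-3)² × Var(X) = 9 × \frac{2}{9} = 2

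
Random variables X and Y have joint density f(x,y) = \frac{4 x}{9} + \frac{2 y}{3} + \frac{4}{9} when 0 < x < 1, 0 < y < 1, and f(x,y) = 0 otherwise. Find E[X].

E[X] = ∫_0^1 ∫_0^1 x × f(x,y) dy dx
= ∫_0^1 ∫_0^1 x × (\frac{4 x}{9} + \frac{2 y}{3} + \frac{4}{9}) dy dx
= \frac{29}{54}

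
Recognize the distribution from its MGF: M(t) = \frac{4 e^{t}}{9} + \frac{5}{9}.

The MGF M(t) = \frac{4 e^{t}}{9} + \frac{5}{9} is the standard form for the Bernoulli distribution.
Comparing with the known MGF formula identifies: Bernoulli(p=4/9)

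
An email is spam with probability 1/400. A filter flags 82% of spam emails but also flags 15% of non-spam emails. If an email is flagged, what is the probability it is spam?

Let D = the rare event, + = positive/flagged.
P(D) = 1/400
P(+|D) = 82/100 = 41/50
P(+|D') = 15/100 = 3/20
P(+) = P(+|D)P(D) + P(+|D')P(D')
     = \frac{41}{50} × \frac{1}{400} + \frac{3}{20} × \frac{399}{400}
     = \frac{6067}{40000}
P(D|+) = P(+|D)P(D)/P(+) = \frac{82}{6067}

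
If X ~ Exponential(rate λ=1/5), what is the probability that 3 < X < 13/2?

P(3 < X < 13/2) = ∫_{3}^{13/2} f(x) dx
where f(x) = \frac{e^{- \frac{x}{5}}}{5}
= - \frac{1}{e^{\frac{13}{10}}} + e^{- \frac{3}{5}}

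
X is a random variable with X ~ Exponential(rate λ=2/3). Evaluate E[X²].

Using the identity E[X²] = Var(X) + (E[X])²:
E[X] = \frac{3}{2}
Var(X) = \frac{9}{4}
E[X²] = \frac{9}{4} + (\frac{3}{2})²
= \frac{9}{2}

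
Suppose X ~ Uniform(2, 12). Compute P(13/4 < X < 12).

P(13/4 < X < 12) = ∫_{13/4}^{12} f(x) dx
where f(x) = \frac{1}{10}
= \frac{7}{8}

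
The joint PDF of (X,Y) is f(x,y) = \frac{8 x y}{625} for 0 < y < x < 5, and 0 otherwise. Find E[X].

f_X(x) = ∫_0^x \frac{8 x y}{625} dy = \frac{4 x^{3}}{625}
E[X] = ∫_0^5 x × (\frac{4 x^{3}}{625}) dx = 4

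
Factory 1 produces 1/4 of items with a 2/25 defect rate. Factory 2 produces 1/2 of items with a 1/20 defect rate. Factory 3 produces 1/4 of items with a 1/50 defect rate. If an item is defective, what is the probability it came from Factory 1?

Using Bayes' theorem:
P(F1) = 1/4, P(D|F1) = 2/25
P(F2) = 1/2, P(D|F2) = 1/20
P(F3) = 1/4, P(D|F3) = 1/50
P(D) = P(D|F1)P(F1) + P(D|F2)P(F2) + P(D|F3)P(F3)
     = \frac{1}{20}
P(F1|D) = P(D|F1)P(F1) / P(D)
= \frac{2}{5}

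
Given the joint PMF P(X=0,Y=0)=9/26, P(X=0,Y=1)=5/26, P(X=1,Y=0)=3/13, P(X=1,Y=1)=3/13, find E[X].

First find marginal of X:
P(X=0) = 7/13
P(X=1) = 6/13
E[X] = 0 × 7/13 + 1 × 6/13 = 6/13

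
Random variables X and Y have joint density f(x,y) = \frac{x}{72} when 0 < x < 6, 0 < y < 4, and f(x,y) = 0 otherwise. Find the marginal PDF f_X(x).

f_X(x) = ∫_0^4 f(x,y) dy
= ∫_0^4 \frac{x}{72} dy
= \frac{x}{18} for 0 < x < 6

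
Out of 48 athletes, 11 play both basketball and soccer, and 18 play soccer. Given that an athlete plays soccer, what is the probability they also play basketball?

P(A ∩ B) = 11/48
P(B) = 18/48 = 3/8
P(A|B) = P(A ∩ B) / P(B) = (11/48) / (3/8) = 11/18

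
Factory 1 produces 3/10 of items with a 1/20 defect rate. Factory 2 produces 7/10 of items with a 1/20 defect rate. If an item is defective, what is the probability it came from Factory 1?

Using Bayes' theorem:
P(F1) = 3/10, P(D|F1) = 1/20
P(F2) = 7/10, P(D|F2) = 1/20
P(D) = P(D|F1)P(F1) + P(D|F2)P(F2)
     = \frac{1}{20}
P(F1|D) = P(D|F1)P(F1) / P(D)
= \frac{3}{10}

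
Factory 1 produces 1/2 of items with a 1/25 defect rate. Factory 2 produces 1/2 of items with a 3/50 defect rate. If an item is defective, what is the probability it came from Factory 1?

Using Bayes' theorem:
P(F1) = 1/2, P(D|F1) = 1/25
P(F2) = 1/2, P(D|F2) = 3/50
P(D) = P(D|F1)P(F1) + P(D|F2)P(F2)
     = \frac{1}{20}
P(F1|D) = P(D|F1)P(F1) / P(D)
= \frac{2}{5}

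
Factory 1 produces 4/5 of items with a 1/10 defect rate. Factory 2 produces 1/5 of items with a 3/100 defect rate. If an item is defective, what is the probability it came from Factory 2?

Using Bayes' theorem:
P(F1) = 4/5, P(D|F1) = 1/10
P(F2) = 1/5, P(D|F2) = 3/100
P(D) = P(D|F1)P(F1) + P(D|F2)P(F2)
     = \frac{43}{500}
P(F2|D) = P(D|F2)P(F2) / P(D)
= \frac{3}{43}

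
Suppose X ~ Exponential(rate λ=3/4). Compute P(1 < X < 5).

P(1 < X < 5) = ∫_{1}^{5} f(x) dx
where f(x) = \frac{3 e^{- \frac{3 x}{4}}}{4}
= - \frac{1 - e^{3}}{e^{\frac{15}{4}}}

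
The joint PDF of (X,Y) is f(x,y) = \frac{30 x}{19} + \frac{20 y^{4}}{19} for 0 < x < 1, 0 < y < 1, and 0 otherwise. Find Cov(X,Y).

E[XY] = ∫∫ xy × f(x,y) dx dy = \frac{20}{57}
E[X] = \frac{12}{19}
E[Y] = \frac{65}{114}
Cov(X,Y) = E[XY] - E[X]E[Y] = - \frac{10}{1083}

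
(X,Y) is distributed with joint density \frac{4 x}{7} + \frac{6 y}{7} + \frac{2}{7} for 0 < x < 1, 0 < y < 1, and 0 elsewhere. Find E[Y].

E[Y] = ∫_0^1 ∫_0^1 y × f(x,y) dx dy
= \frac{4}{7}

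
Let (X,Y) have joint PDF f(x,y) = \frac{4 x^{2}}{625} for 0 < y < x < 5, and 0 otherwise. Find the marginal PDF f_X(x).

f_X(x) = ∫_0^x \frac{4 x^{2}}{625} dy = \frac{4 x^{3}}{625}
for 0 < x < 5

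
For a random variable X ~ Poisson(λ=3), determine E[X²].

Using the identity E[X²] = Var(X) + (E[X])²:
E[X] = 3
Var(X) = 3
E[X²] = 3 + (3)²
= 12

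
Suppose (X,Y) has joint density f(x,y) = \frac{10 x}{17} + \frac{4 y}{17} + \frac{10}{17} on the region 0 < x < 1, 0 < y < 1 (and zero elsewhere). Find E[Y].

E[Y] = ∫_0^1 ∫_0^1 y × f(x,y) dx dy
= \frac{53}{102}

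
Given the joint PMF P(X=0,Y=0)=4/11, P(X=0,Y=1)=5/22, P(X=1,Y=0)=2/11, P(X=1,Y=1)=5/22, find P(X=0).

P(X=0) = P(X=0,Y=0) + P(X=0,Y=1)
= 4/11 + 5/22
= 13/22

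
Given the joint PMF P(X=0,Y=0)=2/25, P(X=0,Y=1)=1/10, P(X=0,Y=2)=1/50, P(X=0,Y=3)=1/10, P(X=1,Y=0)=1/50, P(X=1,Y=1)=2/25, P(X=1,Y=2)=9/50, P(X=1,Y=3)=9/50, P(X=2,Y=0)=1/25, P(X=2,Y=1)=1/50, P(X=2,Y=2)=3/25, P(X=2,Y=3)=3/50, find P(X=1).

P(X=1) = P(X=1,Y=0) + P(X=1,Y=1) + P(X=1,Y=2) + P(X=1,Y=3)
= 1/50 + 2/25 + 9/50 + 9/50
= 23/50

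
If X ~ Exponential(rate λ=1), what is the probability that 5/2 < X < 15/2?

P(5/2 < X < 15/2) = ∫_{5/2}^{15/2} f(x) dx
where f(x) = e^{- x}
= - \frac{1 - e^{5}}{e^{\frac{15}{2}}}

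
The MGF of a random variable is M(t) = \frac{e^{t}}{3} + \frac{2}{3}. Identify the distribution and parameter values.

The MGF M(t) = \frac{e^{t}}{3} + \frac{2}{3} is the standard form for the Bernoulli distribution.
Comparing with the known MGF formula identifies: Bernoulli(p=1/3)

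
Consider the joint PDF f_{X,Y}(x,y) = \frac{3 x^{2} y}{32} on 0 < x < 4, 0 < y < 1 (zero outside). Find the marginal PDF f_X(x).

f_X(x) = ∫_0^1 f(x,y) dy
= ∫_0^1 \frac{3 x^{2} y}{32} dy
= \frac{3 x^{2}}{64} for 0 < x < 4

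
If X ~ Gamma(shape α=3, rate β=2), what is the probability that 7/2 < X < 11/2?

P(7/2 < X < 11/2) = ∫_{7/2}^{11/2} f(x) dx
where f(x) = 4 x^{2} e^{- 2 x}
= \frac{5 \left(-29 + 13 e^{4}\right)}{2 e^{11}}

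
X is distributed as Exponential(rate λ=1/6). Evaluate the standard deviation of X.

For X ~ Exponential(rate λ=1/6):
Var(X) = 36
SD(X) = √(Var(X)) = √(36) = 6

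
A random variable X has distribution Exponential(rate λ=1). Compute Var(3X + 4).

For X ~ Exponential(rate λ=1):
Var(X) = 1
Var(3X + 4) = (3)² × Var(X) = 9 × 1 = 9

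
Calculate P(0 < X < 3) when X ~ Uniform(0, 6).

P(0 < X < 3) = ∫_{0}^{3} f(x) dx
where f(x) = \frac{1}{6}
= \frac{1}{2}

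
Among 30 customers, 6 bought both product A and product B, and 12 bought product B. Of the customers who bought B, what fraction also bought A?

P(A ∩ B) = 6/30 = 1/5
P(B) = 12/30 = 2/5
P(A|B) = P(A ∩ B) / P(B) = (1/5) / (2/5) = 1/2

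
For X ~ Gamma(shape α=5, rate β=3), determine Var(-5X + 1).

For X ~ Gamma(shape α=5, rate β=3):
Var(X) = \frac{5}{9}
Var(-5X + 1) = (-5)² × Var(X) = 25 × \frac{5}{9} = \frac{125}{9}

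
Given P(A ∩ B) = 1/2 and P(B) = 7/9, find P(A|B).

P(A|B) = P(A ∩ B) / P(B)
= (1/2) / (7/9)
= 9/14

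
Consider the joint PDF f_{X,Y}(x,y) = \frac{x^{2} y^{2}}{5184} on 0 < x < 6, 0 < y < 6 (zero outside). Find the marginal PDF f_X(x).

f_X(x) = ∫_0^6 f(x,y) dy
= ∫_0^6 \frac{x^{2} y^{2}}{5184} dy
= \frac{x^{2}}{72} for 0 < x < 6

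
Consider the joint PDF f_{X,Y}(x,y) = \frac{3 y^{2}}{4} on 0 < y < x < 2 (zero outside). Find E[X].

f_X(x) = ∫_0^x \frac{3 y^{2}}{4} dy = \frac{x^{3}}{4}
E[X] = ∫_0^2 x × (\frac{x^{3}}{4}) dx = \frac{8}{5}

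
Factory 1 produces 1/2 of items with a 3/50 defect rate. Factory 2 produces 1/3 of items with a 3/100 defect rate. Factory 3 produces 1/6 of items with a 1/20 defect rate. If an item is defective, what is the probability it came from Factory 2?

Using Bayes' theorem:
P(F1) = 1/2, P(D|F1) = 3/50
P(F2) = 1/3, P(D|F2) = 3/100
P(F3) = 1/6, P(D|F3) = 1/20
P(D) = P(D|F1)P(F1) + P(D|F2)P(F2) + P(D|F3)P(F3)
     = \frac{29}{600}
P(F2|D) = P(D|F2)P(F2) / P(D)
= \frac{6}{29}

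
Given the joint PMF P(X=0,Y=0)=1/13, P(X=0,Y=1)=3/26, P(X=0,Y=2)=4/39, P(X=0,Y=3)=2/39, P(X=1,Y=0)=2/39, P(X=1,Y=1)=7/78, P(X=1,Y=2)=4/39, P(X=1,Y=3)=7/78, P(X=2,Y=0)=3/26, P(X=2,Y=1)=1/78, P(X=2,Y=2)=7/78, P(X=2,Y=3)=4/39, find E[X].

First find marginal of X:
P(X=0) = 9/26
P(X=1) = 1/3
P(X=2) = 25/78
E[X] = 0 × 9/26 + 1 × 1/3 + 2 × 25/78 = 38/39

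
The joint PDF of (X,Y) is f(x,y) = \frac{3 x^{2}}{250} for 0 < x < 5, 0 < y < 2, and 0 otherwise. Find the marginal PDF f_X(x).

f_X(x) = ∫_0^2 f(x,y) dy
= ∫_0^2 \frac{3 x^{2}}{250} dy
= \frac{3 x^{2}}{125} for 0 < x < 5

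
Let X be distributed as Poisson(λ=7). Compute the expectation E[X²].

Using the identity E[X²] = Var(X) + (E[X])²:
E[X] = 7
Var(X) = 7
E[X²] = 7 + (7)²
= 56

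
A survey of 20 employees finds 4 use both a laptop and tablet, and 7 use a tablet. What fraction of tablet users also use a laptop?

P(A ∩ B) = 4/20 = 1/5
P(B) = 7/20
P(A|B) = P(A ∩ B) / P(B) = (1/5) / (7/20) = 4/7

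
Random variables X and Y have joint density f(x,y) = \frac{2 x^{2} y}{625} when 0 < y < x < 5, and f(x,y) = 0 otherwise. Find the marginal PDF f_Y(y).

f_Y(y) = ∫_y^5 \frac{2 x^{2} y}{625} dx = \frac{2 y \left(125 - y^{3}\right)}{1875}
for 0 < y < 5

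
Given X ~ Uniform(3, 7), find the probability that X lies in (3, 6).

P(3 < X < 6) = ∫_{3}^{6} f(x) dx
where f(x) = \frac{1}{4}
= \frac{3}{4}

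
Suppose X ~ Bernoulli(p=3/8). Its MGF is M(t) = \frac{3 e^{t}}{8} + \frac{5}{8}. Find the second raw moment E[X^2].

To find E[X^2], compute M^(2)(0):
M^(1)(t) = \frac{3 e^{t}}{8}
M^(2)(t) = \frac{3 e^{t}}{8}
M^(2)(0) = \frac{3}{8}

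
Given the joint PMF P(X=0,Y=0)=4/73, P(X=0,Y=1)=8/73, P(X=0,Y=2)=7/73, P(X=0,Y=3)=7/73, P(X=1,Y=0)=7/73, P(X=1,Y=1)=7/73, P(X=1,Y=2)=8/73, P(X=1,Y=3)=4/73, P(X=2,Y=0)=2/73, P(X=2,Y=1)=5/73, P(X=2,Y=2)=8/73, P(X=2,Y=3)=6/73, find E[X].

First find marginal of X:
P(X=0) = 26/73
P(X=1) = 26/73
P(X=2) = 21/73
E[X] = 0 × 26/73 + 1 × 26/73 + 2 × 21/73 = 68/73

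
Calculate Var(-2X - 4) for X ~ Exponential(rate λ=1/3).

For X ~ Exponential(rate λ=1/3):
Var(X) = 9
Var(-2X - 4) = (-2)² × Var(X) = 4 × 9 = 36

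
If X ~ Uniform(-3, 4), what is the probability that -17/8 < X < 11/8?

P(-17/8 < X < 11/8) = ∫_{-17/8}^{11/8} f(x) dx
where f(x) = \frac{1}{7}
= \frac{1}{2}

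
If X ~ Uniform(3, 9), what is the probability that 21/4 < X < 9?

P(21/4 < X < 9) = ∫_{21/4}^{9} f(x) dx
where f(x) = \frac{1}{6}
= \frac{5}{8}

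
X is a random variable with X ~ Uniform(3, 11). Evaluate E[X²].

Using the identity E[X²] = Var(X) + (E[X])²:
E[X] = 7
Var(X) = \frac{16}{3}
E[X²] = \frac{16}{3} + (7)²
= \frac{163}{3}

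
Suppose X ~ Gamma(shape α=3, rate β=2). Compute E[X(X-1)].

E[X(X-1)] = E[X² - X] = E[X²] - E[X]
E[X] = \frac{3}{2}
E[X²] = Var(X) + (E[X])² = \frac{3}{4} + (\frac{3}{2})² = 3
E[X(X-1)] = 3 - \frac{3}{2} = \frac{3}{2}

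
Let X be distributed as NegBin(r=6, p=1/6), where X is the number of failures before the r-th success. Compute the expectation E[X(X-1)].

E[X(X-1)] = E[X² - X] = E[X²] - E[X]
E[X] = 30
E[X²] = Var(X) + (E[X])² = 180 + (30)² = 1080
E[X(X-1)] = 1080 - 30 = 1050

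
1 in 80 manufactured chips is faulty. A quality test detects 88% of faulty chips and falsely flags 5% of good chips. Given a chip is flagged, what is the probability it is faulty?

Let D = the rare event, + = positive/flagged.
P(D) = 1/80
P(+|D) = 88/100 = 22/25
P(+|D') = 5/100 = 1/20
P(+) = P(+|D)P(D) + P(+|D')P(D')
     = \frac{22}{25} × \frac{1}{80} + \frac{1}{20} × \frac{79}{80}
     = \frac{483}{8000}
P(D|+) = P(+|D)P(D)/P(+) = \frac{88}{483}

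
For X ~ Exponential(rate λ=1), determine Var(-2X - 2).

For X ~ Exponential(rate λ=1):
Var(X) = 1
Var(-2X - 2) = (-2)² × Var(X) = 4 × 1 = 4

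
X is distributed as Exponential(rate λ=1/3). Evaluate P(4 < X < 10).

P(4 < X < 10) = ∫_{4}^{10} f(x) dx
where f(x) = \frac{e^{- \frac{x}{3}}}{3}
= - \frac{1 - e^{2}}{e^{\frac{10}{3}}}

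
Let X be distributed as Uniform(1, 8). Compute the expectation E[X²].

Using the identity E[X²] = Var(X) + (E[X])²:
E[X] = \frac{9}{2}
Var(X) = \frac{49}{12}
E[X²] = \frac{49}{12} + (\frac{9}{2})²
= \frac{73}{3}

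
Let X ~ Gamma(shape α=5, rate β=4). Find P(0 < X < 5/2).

P(0 < X < 5/2) = ∫_{0}^{5/2} f(x) dx
where f(x) = \frac{128 x^{4} e^{- 4 x}}{3}
= 1 - \frac{1933}{3 e^{10}}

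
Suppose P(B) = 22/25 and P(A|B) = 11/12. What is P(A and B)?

By definition, P(A|B) = P(A ∩ B) / P(B)
So P(A ∩ B) = P(A|B) × P(B)
= 11/12 × 22/25
= 121/150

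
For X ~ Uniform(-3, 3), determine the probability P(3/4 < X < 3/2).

P(3/4 < X < 3/2) = ∫_{3/4}^{3/2} f(x) dx
where f(x) = \frac{1}{6}
= \frac{1}{8}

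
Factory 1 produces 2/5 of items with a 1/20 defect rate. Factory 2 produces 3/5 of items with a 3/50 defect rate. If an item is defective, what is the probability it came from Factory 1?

Using Bayes' theorem:
P(F1) = 2/5, P(D|F1) = 1/20
P(F2) = 3/5, P(D|F2) = 3/50
P(D) = P(D|F1)P(F1) + P(D|F2)P(F2)
     = \frac{7}{125}
P(F1|D) = P(D|F1)P(F1) / P(D)
= \frac{5}{14}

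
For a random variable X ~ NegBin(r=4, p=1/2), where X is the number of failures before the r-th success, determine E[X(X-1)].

E[X(X-1)] = E[X² - X] = E[X²] - E[X]
E[X] = 4
E[X²] = Var(X) + (E[X])² = 8 + (4)² = 24
E[X(X-1)] = 24 - 4 = 20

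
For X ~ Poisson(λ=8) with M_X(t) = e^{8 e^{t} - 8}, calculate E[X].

To find E[X], compute M^(1)(0):
M^(1)(t) = 8 e^{t} e^{8 e^{t} - 8}
M^(1)(0) = 8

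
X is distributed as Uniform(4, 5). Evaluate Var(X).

For X ~ Uniform(4, 5):
Var(X) = \frac{1}{12}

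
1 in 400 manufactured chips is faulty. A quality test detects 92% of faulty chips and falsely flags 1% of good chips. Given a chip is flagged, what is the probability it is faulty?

Let D = the rare event, + = positive/flagged.
P(D) = 1/400
P(+|D) = 92/100 = 23/25
P(+|D') = 1/100
P(+) = P(+|D)P(D) + P(+|D')P(D')
     = \frac{23}{25} × \frac{1}{400} + \frac{1}{100} × \frac{399}{400}
     = \frac{491}{40000}
P(D|+) = P(+|D)P(D)/P(+) = \frac{92}{491}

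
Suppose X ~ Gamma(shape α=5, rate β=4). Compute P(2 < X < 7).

P(2 < X < 7) = ∫_{2}^{7} f(x) dx
where f(x) = \frac{128 x^{4} e^{- 4 x}}{3}
= \frac{-89071 + 891 e^{20}}{3 e^{28}}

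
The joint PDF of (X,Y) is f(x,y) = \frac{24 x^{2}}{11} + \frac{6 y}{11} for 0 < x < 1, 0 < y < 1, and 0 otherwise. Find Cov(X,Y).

E[XY] = ∫∫ xy × f(x,y) dx dy = \frac{4}{11}
E[X] = \frac{15}{22}
E[Y] = \frac{6}{11}
Cov(X,Y) = E[XY] - E[X]E[Y] = - \frac{1}{121}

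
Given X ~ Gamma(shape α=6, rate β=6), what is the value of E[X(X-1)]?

E[X(X-1)] = E[X² - X] = E[X²] - E[X]
E[X] = 1
E[X²] = Var(X) + (E[X])² = \frac{1}{6} + (1)² = \frac{7}{6}
E[X(X-1)] = \frac{7}{6} - 1 = \frac{1}{6}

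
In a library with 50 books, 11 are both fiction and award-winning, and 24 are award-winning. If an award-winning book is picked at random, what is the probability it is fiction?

P(A ∩ B) = 11/50
P(B) = 24/50 = 12/25
P(A|B) = P(A ∩ B) / P(B) = (11/50) / (12/25) = 11/24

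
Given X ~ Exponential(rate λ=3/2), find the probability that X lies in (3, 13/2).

P(3 < X < 13/2) = ∫_{3}^{13/2} f(x) dx
where f(x) = \frac{3 e^{- \frac{3 x}{2}}}{2}
= - \frac{1}{e^{\frac{39}{4}}} + e^{- \frac{9}{2}}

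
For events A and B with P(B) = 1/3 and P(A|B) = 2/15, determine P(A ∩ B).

By definition, P(A|B) = P(A ∩ B) / P(B)
So P(A ∩ B) = P(A|B) × P(B)
= 2/15 × 1/3
= 2/45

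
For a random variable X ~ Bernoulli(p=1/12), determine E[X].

For X ~ Bernoulli(p=1/12), the expected value is:
E[X] = \frac{1}{12}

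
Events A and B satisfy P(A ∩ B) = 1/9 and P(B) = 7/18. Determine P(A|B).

P(A|B) = P(A ∩ B) / P(B)
= (1/9) / (7/18)
= 2/7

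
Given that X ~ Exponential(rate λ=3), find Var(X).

For X ~ Exponential(rate λ=3):
Var(X) = \frac{1}{9}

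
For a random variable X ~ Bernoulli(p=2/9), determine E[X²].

Using the identity E[X²] = Var(X) + (E[X])²:
E[X] = \frac{2}{9}
Var(X) = \frac{14}{81}
E[X²] = \frac{14}{81} + (\frac{2}{9})²
= \frac{2}{9}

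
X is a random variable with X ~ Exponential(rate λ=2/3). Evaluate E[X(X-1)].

E[X(X-1)] = E[X² - X] = E[X²] - E[X]
E[X] = \frac{3}{2}
E[X²] = Var(X) + (E[X])² = \frac{9}{4} + (\frac{3}{2})² = \frac{9}{2}
E[X(X-1)] = \frac{9}{2} - \frac{3}{2} = 3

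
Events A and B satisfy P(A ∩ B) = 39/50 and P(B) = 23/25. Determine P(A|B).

P(A|B) = P(A ∩ B) / P(B)
= (39/50) / (23/25)
= 39/46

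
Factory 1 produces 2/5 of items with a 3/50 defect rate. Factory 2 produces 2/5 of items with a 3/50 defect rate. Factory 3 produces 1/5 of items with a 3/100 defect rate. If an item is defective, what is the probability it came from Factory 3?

Using Bayes' theorem:
P(F1) = 2/5, P(D|F1) = 3/50
P(F2) = 2/5, P(D|F2) = 3/50
P(F3) = 1/5, P(D|F3) = 3/100
P(D) = P(D|F1)P(F1) + P(D|F2)P(F2) + P(D|F3)P(F3)
     = \frac{27}{500}
P(F3|D) = P(D|F3)P(F3) / P(D)
= \frac{1}{9}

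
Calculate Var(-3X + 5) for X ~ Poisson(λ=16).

For X ~ Poisson(λ=16):
Var(X) = 16
Var(-3X + 5) = (-3)² × Var(X) = 9 × 16 = 144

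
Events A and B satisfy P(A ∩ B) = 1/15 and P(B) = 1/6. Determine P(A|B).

P(A|B) = P(A ∩ B) / P(B)
= (1/15) / (1/6)
= 2/5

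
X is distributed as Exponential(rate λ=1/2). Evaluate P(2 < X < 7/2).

P(2 < X < 7/2) = ∫_{2}^{7/2} f(x) dx
where f(x) = \frac{e^{- \frac{x}{2}}}{2}
= - \frac{1}{e^{\frac{7}{4}}} + e^{-1}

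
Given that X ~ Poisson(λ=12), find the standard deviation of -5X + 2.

For X ~ Poisson(λ=12):
Var(X) = 12
SD(X) = √(Var(X)) = √(12) = 2 \sqrt{3}
SD(-5X + 2) = |-5| × SD(X) = 5 × 2 \sqrt{3} = 10 \sqrt{3}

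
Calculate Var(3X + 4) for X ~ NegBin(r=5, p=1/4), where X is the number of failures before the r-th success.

For X ~ NegBin(r=5, p=1/4), where X is the number of failures before the r-th success:
Var(X) = 60
Var(3X + 4) = (3)² × Var(X) = 9 × 60 = 540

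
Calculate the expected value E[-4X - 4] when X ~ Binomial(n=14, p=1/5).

For X ~ Binomial(n=14, p=1/5):
E[X] = \frac{14}{5}
E[-4X - 4] = -4 × E[X] - 4 = - \frac{76}{5}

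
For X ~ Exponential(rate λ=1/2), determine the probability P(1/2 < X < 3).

P(1/2 < X < 3) = ∫_{1/2}^{3} f(x) dx
where f(x) = \frac{e^{- \frac{x}{2}}}{2}
= - \frac{1}{e^{\frac{3}{2}}} + e^{- \frac{1}{4}}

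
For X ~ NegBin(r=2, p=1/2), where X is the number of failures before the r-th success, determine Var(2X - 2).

For X ~ NegBin(r=2, p=1/2), where X is the number of failures before the r-th success:
Var(X) = 4
Var(2X - 2) = (2)² × Var(X) = 4 × 4 = 16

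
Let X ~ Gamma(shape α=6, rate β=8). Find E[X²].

Using the identity E[X²] = Var(X) + (E[X])²:
E[X] = \frac{3}{4}
Var(X) = \frac{3}{32}
E[X²] = \frac{3}{32} + (\frac{3}{4})²
= \frac{21}{32}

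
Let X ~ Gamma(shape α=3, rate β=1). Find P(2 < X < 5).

P(2 < X < 5) = ∫_{2}^{5} f(x) dx
where f(x) = \frac{x^{2} e^{- x}}{2}
= \frac{-37 + 10 e^{3}}{2 e^{5}}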